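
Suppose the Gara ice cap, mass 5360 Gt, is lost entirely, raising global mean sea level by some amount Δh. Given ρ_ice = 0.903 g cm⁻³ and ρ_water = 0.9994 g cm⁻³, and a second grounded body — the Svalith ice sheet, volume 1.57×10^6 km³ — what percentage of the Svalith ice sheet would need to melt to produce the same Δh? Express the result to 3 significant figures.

≈ 0.378 %

Equal sea-level rise means equal mass of meltwater, i.e. equal mass of ice lost.
Ice mass of Gara: 5.360×10^15 kg; ice mass of Svalith: 1.418×10^18 kg.
Fraction required = 5.360×10^15 / 1.418×10^18 = 3.78×10^-3 → 0.378 %.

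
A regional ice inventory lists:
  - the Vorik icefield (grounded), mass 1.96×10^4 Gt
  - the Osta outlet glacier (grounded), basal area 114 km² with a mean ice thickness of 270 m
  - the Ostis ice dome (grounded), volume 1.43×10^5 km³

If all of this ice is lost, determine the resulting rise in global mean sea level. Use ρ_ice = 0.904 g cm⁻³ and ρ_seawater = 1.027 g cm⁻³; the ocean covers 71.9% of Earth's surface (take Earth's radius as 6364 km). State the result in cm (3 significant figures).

Vorik: 1.96×10^4 Gt = 1.960×10^16 kg; dividing by ρ_w = 1.027 g cm⁻³ = 1027 kg m⁻³ gives 1.908×10^13 m³ of water.
Osta: ice volume = 114 km² × 270 m = 30.78 km³; 30.78 × (904/1027) = 27.09 km³ of water.
Ostis: 1.43×10^5 km³ × (904/1027) = 1.259×10^5 km³ of water.
Total added water ≈ 1.450×10^14 m³ over 3.66×10^14 m² → Δh = 0.396 m = 39.6 cm.

≈ 39.6 cm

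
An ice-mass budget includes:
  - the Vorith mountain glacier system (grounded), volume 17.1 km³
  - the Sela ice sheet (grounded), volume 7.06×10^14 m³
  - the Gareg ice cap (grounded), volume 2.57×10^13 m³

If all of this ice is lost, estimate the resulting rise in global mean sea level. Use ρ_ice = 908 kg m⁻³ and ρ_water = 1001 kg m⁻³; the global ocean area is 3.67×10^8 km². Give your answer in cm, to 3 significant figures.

Vorith: 17.1 km³ × (908/1001) = 15.51 km³ of water.
Sela: 7.06×10^14 m³ × (908/1001) = 6.404×10^14 m³ of water.
Gareg: 2.57×10^13 m³ × (908/1001) = 2.331×10^13 m³ of water.
Total added water ≈ 6.637×10^14 m³ over 3.67×10^14 m² → Δh = 1.81 m = 181 cm.

≈ 181 cm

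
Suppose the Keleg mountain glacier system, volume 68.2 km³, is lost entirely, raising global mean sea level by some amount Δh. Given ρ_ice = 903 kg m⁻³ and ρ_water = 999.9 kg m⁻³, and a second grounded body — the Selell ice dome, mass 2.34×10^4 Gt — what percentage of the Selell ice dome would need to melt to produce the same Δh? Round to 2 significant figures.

Equal sea-level rise means equal mass of meltwater, i.e. equal mass of ice lost.
Ice mass of Keleg: 6.158×10^13 kg; ice mass of Selell: 2.340×10^16 kg.
Fraction required = 6.158×10^13 / 2.340×10^16 = 2.63×10^-3 → 0.26 %.

≈ 0.26 %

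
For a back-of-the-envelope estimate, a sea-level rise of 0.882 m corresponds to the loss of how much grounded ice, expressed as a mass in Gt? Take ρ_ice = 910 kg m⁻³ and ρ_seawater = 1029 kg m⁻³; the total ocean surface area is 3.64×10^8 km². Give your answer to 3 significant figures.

≈ 3.30×10^5 Gt

Required water volume = Δh × A = 0.882 m × 3.64×10^14 m² = 3.210×10^14 m³.
ρ_w = 1029 kg m⁻³, so the mass of water = 3.210×10^14 m³ × 1029 kg m⁻³ = 3.304×10^17 kg = 3.30×10^5 Gt (and the same mass of ice, by conservation).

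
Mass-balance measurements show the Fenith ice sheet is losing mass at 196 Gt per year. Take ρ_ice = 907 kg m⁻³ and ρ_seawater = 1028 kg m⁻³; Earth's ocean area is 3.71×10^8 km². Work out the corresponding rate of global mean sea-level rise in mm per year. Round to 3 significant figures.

ρ_w = 1028 kg m⁻³. Annual water volume added = 196 Gt / ρ_w = 1.960×10^14 kg / 1028 kg m⁻³ = 1.907×10^11 m³.
Δh per year = 1.907×10^11 / 3.71×10^14 = 5.14×10^-4 m = 0.514 mm.

≈ 0.514 mm/yr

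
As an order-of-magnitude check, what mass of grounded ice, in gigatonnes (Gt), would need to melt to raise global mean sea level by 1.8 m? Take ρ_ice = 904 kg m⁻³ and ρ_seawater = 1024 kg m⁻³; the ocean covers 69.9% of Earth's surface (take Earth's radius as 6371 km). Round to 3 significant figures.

Required water volume = Δh × A = 1.8 m × 3.57×10^14 m² = 6.418×10^14 m³.
ρ_w = 1024 kg m⁻³, so the mass of water = 6.418×10^14 m³ × 1024 kg m⁻³ = 6.572×10^17 kg = 6.57×10^5 Gt (and the same mass of ice, by conservation).

≈ 6.57×10^5 Gt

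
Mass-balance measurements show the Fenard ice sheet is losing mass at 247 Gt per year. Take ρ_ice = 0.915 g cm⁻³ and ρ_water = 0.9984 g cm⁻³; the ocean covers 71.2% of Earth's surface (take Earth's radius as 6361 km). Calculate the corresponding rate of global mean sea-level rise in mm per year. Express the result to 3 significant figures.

ρ_w = 0.9984 g cm⁻³ = 998.4 kg m⁻³. Annual water volume added = 247 Gt / ρ_w = 2.470×10^14 kg / 998.4 kg m⁻³ = 2.474×10^11 m³.
Δh per year = 2.474×10^11 / 3.62×10^14 = 6.83×10^-4 m = 0.683 mm.

≈ 0.683 mm/yr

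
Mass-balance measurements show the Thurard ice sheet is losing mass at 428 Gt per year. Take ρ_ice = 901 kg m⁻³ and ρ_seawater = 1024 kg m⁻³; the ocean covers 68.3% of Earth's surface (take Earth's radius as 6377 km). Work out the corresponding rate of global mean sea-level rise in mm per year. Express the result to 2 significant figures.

ρ_w = 1024 kg m⁻³. Annual water volume added = 428 Gt / ρ_w = 4.280×10^14 kg / 1024 kg m⁻³ = 4.180×10^11 m³.
Δh per year = 4.180×10^11 / 3.49×10^14 = 1.20×10^-3 m = 1.2 mm.

≈ 1.2 mm/yr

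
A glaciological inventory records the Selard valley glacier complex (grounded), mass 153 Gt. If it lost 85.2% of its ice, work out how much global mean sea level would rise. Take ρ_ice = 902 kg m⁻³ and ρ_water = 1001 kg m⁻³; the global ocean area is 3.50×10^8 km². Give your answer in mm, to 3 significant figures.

Selard: 0.852 × 153 Gt = 1.304×10^14 kg; dividing by ρ_w = 1001 kg m⁻³ gives 1.302×10^11 m³ of water.
Spread over 3.50×10^14 m² of ocean, Δh = 1.302×10^11 / 3.50×10^14 = 3.72×10^-4 m = 0.372 mm.

≈ 0.372 mm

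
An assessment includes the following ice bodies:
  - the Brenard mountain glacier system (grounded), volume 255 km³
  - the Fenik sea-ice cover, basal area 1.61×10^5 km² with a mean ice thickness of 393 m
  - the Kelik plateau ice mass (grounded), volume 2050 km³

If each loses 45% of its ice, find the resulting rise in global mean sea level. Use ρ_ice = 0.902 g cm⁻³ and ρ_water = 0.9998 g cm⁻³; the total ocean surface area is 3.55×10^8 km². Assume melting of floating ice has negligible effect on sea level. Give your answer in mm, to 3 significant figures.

Brenard: 0.45 × 255 km³ × (902/999.8) = 103.5 km³ of water.
The Fenik sea-ice cover is floating and already displaces its own weight of water, so its melt adds essentially nothing to sea level.
Kelik: 0.45 × 2050 km³ × (902/999.8) = 832.3 km³ of water.
Total added water ≈ 9.358×10^11 m³ over 3.55×10^14 m² → Δh = 2.64×10^-3 m = 2.64 mm.

≈ 2.64 mm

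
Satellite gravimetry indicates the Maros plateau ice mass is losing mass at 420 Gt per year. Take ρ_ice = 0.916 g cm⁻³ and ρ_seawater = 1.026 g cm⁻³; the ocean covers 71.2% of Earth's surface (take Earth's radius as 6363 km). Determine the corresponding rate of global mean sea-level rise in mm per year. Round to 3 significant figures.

ρ_w = 1.026 g cm⁻³ = 1026 kg m⁻³. Annual water volume added = 420 Gt / ρ_w = 4.200×10^14 kg / 1026 kg m⁻³ = 4.094×10^11 m³.
Δh per year = 4.094×10^11 / 3.62×10^14 = 1.13×10^-3 m = 1.13 mm.

≈ 1.13 mm/yr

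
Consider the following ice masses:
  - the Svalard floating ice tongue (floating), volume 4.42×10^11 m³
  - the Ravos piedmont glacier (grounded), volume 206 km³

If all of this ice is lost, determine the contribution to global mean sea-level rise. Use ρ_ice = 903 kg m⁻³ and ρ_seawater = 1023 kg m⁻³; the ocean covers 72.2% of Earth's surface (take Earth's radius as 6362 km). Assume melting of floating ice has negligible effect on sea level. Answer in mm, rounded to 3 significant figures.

The Svalard floating ice tongue is floating and already displaces its own weight of water, so its melt adds essentially nothing to sea level.
Ravos: 206 km³ × (903/1023) = 181.8 km³ of water.
Total added water ≈ 1.818×10^11 m³ over 3.67×10^14 m² → Δh = 4.95×10^-4 m = 0.495 mm.

≈ 0.495 mm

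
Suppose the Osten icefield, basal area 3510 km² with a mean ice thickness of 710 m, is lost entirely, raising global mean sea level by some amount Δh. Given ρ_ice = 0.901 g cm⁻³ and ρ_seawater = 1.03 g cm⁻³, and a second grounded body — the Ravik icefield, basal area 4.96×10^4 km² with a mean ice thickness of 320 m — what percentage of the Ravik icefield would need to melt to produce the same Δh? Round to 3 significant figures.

Equal sea-level rise means equal mass of meltwater, i.e. equal mass of ice lost.
Ice mass of Osten: 2.245×10^15 kg; ice mass of Ravik: 1.430×10^16 kg.
Fraction required = 2.245×10^15 / 1.430×10^16 = 0.157 → 15.7 %.

≈ 15.7 %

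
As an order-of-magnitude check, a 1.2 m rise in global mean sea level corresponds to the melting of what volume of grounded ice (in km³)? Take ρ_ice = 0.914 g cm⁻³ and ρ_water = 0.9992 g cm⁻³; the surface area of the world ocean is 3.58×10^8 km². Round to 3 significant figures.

Required water volume = Δh × A = 1.2 m × 3.58×10^14 m² = 4.296×10^14 m³ = 4.296×10^5 km³.
Ice volume = water volume × ρ_w/ρ_ice = 4.296×10^5 × 999.2/914 = 4.70×10^5 km³.

≈ 4.70×10^5 km³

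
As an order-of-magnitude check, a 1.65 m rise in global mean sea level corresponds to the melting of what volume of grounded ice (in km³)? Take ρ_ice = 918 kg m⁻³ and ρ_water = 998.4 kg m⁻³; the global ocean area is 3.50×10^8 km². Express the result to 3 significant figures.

Required water volume = Δh × A = 1.65 m × 3.50×10^14 m² = 5.775×10^14 m³ = 5.775×10^5 km³.
Ice volume = water volume × ρ_w/ρ_ice = 5.775×10^5 × 998.4/918 = 6.28×10^5 km³.

≈ 6.28×10^5 km³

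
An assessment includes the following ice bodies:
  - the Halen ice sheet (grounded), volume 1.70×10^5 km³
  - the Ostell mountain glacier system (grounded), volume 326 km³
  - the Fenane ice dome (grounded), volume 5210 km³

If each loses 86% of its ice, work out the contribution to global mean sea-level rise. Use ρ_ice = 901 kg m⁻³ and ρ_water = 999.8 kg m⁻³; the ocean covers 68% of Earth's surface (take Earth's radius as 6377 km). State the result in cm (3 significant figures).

Halen: 0.86 × 1.70×10^5 km³ × (901/999.8) = 1.318×10^5 km³ of water.
Ostell: 0.86 × 326 km³ × (901/999.8) = 252.7 km³ of water.
Fenane: 0.86 × 5210 km³ × (901/999.8) = 4038 km³ of water.
Total added water ≈ 1.360×10^14 m³ over 3.47×10^14 m² → Δh = 0.391 m = 39.1 cm.

≈ 39.1 cm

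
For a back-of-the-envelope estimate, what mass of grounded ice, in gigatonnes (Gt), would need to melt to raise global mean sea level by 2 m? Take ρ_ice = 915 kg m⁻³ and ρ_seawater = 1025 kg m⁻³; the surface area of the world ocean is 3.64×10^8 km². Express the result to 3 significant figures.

≈ 7.46×10^5 Gt

Required water volume = Δh × A = 2 m × 3.64×10^14 m² = 7.280×10^14 m³.
ρ_w = 1025 kg m⁻³, so the mass of water = 7.280×10^14 m³ × 1025 kg m⁻³ = 7.462×10^17 kg = 7.46×10^5 Gt (and the same mass of ice, by conservation).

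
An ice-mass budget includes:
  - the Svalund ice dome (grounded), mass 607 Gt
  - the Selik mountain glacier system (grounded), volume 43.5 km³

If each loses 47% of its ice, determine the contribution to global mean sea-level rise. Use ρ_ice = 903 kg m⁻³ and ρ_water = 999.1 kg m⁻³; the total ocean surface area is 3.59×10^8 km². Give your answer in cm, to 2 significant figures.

Svalund: 0.47 × 607 Gt = 2.853×10^14 kg; dividing by ρ_w = 999.1 kg m⁻³ gives 2.855×10^11 m³ of water.
Selik: 0.47 × 43.5 km³ × (903/999.1) = 18.48 km³ of water.
Total added water ≈ 3.040×10^11 m³ over 3.59×10^14 m² → Δh = 8.47×10^-4 m = 0.085 cm.

≈ 0.085 cm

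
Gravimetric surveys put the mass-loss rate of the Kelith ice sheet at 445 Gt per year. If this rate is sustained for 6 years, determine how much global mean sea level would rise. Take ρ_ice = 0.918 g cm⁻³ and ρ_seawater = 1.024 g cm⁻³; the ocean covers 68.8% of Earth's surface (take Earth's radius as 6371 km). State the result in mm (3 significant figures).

Total mass lost = 445 Gt/yr × 6 yr = 2670 Gt = 2.670×10^15 kg.
ρ_w = 1.024 g cm⁻³ = 1024 kg m⁻³, so water volume = 2.670×10^15 / 1024 = 2.607×10^12 m³.
Δh = 2.607×10^12 / 3.51×10^14 = 7.43×10^-3 m = 7.43 mm.

≈ 7.43 mm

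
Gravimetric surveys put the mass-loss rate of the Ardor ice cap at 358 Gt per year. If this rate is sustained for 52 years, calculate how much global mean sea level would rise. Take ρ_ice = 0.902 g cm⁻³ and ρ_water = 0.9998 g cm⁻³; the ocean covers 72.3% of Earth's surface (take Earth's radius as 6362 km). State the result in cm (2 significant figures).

Total mass lost = 358 Gt/yr × 52 yr = 1.862×10^4 Gt = 1.862×10^16 kg.
ρ_w = 0.9998 g cm⁻³ = 999.8 kg m⁻³, so water volume = 1.862×10^16 / 999.8 = 1.862×10^13 m³.
Δh = 1.862×10^13 / 3.68×10^14 = 0.0506 m = 5.1 cm.

≈ 5.1 cm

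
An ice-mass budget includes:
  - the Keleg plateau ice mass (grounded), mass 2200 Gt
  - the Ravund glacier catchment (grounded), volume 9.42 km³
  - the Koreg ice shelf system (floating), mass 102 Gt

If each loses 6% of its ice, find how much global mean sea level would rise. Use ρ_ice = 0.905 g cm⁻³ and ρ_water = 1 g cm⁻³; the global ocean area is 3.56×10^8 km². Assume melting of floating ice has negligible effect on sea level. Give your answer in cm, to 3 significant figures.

≈ 0.0372 cm

Keleg: 0.06 × 2200 Gt = 1.320×10^14 kg; dividing by ρ_w = 1 g cm⁻³ = 1000 kg m⁻³ gives 1.320×10^11 m³ of water.
Ravund: 0.06 × 9.42 km³ × (905/1000) = 0.5115 km³ of water.
The Koreg ice shelf system is floating and already displaces its own weight of water, so its melt adds essentially nothing to sea level.
Total added water ≈ 1.325×10^11 m³ over 3.56×10^14 m² → Δh = 3.72×10^-4 m = 0.0372 cm.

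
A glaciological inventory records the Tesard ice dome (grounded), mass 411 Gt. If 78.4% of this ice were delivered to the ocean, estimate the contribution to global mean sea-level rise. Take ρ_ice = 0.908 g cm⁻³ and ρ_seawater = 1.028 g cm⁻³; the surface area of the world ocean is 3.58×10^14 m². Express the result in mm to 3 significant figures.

Tesard: 0.784 × 411 Gt = 3.222×10^14 kg; dividing by ρ_w = 1.028 g cm⁻³ = 1028 kg m⁻³ gives 3.134×10^11 m³ of water.
Spread over 3.58×10^14 m² of ocean, Δh = 3.134×10^11 / 3.58×10^14 = 8.76×10^-4 m = 0.876 mm.

≈ 0.876 mm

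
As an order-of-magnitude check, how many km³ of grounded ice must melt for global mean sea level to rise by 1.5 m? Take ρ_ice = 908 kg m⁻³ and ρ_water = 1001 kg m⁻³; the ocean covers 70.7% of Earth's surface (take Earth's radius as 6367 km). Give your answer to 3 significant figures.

Required water volume = Δh × A = 1.5 m × 3.60×10^14 m² = 5.402×10^14 m³ = 5.402×10^5 km³.
Ice volume = water volume × ρ_w/ρ_ice = 5.402×10^5 × 1001/908 = 5.96×10^5 km³.

≈ 5.96×10^5 km³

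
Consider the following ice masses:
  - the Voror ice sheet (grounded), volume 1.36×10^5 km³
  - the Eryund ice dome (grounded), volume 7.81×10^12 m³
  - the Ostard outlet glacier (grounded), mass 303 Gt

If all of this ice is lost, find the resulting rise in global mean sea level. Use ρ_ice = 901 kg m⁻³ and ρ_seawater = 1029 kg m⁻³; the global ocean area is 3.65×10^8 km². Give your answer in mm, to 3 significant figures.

Voror: 1.36×10^5 km³ × (901/1029) = 1.191×10^5 km³ of water.
Eryund: 7.81×10^12 m³ × (901/1029) = 6.838×10^12 m³ of water.
Ostard: 303 Gt = 3.030×10^14 kg; dividing by ρ_w = 1029 kg m⁻³ gives 2.945×10^11 m³ of water.
Total added water ≈ 1.262×10^14 m³ over 3.65×10^14 m² → Δh = 0.346 m = 346 mm.

≈ 346 mm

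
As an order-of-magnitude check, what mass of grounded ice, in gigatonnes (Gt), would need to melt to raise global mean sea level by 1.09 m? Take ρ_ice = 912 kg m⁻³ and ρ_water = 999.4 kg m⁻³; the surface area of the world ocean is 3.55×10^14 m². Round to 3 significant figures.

≈ 3.87×10^5 Gt

Required water volume = Δh × A = 1.09 m × 3.55×10^14 m² = 3.870×10^14 m³.
ρ_w = 999.4 kg m⁻³, so the mass of water = 3.870×10^14 m³ × 999.4 kg m⁻³ = 3.867×10^17 kg = 3.87×10^5 Gt (and the same mass of ice, by conservation).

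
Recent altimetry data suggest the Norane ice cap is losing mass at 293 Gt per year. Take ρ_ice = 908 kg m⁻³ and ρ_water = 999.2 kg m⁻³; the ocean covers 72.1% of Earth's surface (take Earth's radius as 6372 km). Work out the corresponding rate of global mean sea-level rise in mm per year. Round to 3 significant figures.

ρ_w = 999.2 kg m⁻³. Annual water volume added = 293 Gt / ρ_w = 2.930×10^14 kg / 999.2 kg m⁻³ = 2.932×10^11 m³.
Δh per year = 2.932×10^11 / 3.68×10^14 = 7.97×10^-4 m = 0.797 mm.

≈ 0.797 mm/yr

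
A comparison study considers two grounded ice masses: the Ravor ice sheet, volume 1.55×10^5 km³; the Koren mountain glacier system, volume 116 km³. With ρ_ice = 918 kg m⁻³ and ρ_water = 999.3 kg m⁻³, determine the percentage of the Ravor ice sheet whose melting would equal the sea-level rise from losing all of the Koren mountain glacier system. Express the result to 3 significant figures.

≈ 0.0748 %

Equal sea-level rise means equal mass of meltwater, i.e. equal mass of ice lost.
Ice mass of Koren: 1.065×10^14 kg; ice mass of Ravor: 1.423×10^17 kg.
Fraction required = 1.065×10^14 / 1.423×10^17 = 7.48×10^-4 → 0.0748 %.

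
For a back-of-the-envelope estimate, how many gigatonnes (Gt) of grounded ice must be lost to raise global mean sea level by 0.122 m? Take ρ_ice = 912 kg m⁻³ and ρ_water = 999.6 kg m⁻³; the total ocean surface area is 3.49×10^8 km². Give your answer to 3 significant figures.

Required water volume = Δh × A = 0.122 m × 3.49×10^14 m² = 4.258×10^13 m³.
ρ_w = 999.6 kg m⁻³, so the mass of water = 4.258×10^13 m³ × 999.6 kg m⁻³ = 4.256×10^16 kg = 4.26×10^4 Gt (and the same mass of ice, by conservation).

≈ 4.26×10^4 Gt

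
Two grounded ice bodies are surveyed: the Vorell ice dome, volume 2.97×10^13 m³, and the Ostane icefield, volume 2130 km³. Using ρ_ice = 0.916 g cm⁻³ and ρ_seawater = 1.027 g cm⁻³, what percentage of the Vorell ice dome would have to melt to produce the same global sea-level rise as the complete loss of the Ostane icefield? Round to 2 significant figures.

Equal sea-level rise means equal mass of meltwater, i.e. equal mass of ice lost.
Ice mass of Ostane: 1.951×10^15 kg; ice mass of Vorell: 2.721×10^16 kg.
Fraction required = 1.951×10^15 / 2.721×10^16 = 0.0717 → 7.2 %.

≈ 7.2 %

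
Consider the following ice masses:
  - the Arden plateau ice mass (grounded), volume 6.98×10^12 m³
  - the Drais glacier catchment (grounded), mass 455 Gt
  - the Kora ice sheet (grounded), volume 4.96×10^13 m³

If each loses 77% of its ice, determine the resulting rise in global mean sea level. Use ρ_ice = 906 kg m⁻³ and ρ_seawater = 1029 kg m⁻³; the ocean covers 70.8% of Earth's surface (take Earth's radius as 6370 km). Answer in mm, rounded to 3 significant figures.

≈ 107 mm

Arden: 0.77 × 6.98×10^12 m³ × (906/1029) = 4.732×10^12 m³ of water.
Drais: 0.77 × 455 Gt = 3.504×10^14 kg; dividing by ρ_w = 1029 kg m⁻³ gives 3.405×10^11 m³ of water.
Kora: 0.77 × 4.96×10^13 m³ × (906/1029) = 3.363×10^13 m³ of water.
Total added water ≈ 3.870×10^13 m³ over 3.61×10^14 m² → Δh = 0.107 m = 107 mm.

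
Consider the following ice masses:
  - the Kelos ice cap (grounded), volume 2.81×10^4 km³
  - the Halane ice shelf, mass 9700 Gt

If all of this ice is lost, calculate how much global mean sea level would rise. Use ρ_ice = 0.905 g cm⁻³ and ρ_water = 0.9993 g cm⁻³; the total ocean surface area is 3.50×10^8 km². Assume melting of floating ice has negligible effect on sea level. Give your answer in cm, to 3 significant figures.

≈ 7.27 cm

Kelos: 2.81×10^4 km³ × (905/999.3) = 2.545×10^4 km³ of water.
The Halane ice shelf is floating and already displaces its own weight of water, so its melt adds essentially nothing to sea level.
Total added water ≈ 2.545×10^13 m³ over 3.50×10^14 m² → Δh = 0.0727 m = 7.27 cm.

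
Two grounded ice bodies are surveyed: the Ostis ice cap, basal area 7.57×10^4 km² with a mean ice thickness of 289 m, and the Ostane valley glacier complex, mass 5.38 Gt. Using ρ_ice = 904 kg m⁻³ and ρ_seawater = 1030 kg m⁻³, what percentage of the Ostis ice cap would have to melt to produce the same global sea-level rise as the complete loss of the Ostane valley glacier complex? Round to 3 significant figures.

≈ 0.0272 %

Equal sea-level rise means equal mass of meltwater, i.e. equal mass of ice lost.
Ice mass of Ostane: 5.380×10^12 kg; ice mass of Ostis: 1.978×10^16 kg.
Fraction required = 5.380×10^12 / 1.978×10^16 = 2.72×10^-4 → 0.0272 %.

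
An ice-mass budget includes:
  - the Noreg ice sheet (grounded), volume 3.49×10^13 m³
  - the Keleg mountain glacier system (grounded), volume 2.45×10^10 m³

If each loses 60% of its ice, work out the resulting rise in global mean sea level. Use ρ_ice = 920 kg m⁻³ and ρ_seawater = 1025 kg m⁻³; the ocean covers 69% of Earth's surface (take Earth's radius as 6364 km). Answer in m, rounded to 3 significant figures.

≈ 0.0536 m

Noreg: 0.6 × 3.49×10^13 m³ × (920/1025) = 1.879×10^13 m³ of water.
Keleg: 0.6 × 2.45×10^10 m³ × (920/1025) = 1.319×10^10 m³ of water.
Total added water ≈ 1.881×10^13 m³ over 3.51×10^14 m² → Δh = 0.0536 m.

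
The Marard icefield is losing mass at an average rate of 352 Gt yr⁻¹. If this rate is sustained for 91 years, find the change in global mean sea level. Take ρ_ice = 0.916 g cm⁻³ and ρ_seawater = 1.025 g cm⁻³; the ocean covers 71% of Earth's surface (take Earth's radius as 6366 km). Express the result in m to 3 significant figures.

≈ 0.0864 m

Total mass lost = 352 Gt/yr × 91 yr = 3.203×10^4 Gt = 3.203×10^16 kg.
ρ_w = 1.025 g cm⁻³ = 1025 kg m⁻³, so water volume = 3.203×10^16 / 1025 = 3.125×10^13 m³.
Δh = 3.125×10^13 / 3.62×10^14 = 0.0864 m.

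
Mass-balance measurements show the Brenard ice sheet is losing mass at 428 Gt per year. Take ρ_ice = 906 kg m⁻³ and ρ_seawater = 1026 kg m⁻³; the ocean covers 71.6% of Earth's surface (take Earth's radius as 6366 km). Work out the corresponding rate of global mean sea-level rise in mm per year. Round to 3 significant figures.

≈ 1.14 mm/yr

ρ_w = 1026 kg m⁻³. Annual water volume added = 428 Gt / ρ_w = 4.280×10^14 kg / 1026 kg m⁻³ = 4.172×10^11 m³.
Δh per year = 4.172×10^11 / 3.65×10^14 = 1.14×10^-3 m = 1.14 mm.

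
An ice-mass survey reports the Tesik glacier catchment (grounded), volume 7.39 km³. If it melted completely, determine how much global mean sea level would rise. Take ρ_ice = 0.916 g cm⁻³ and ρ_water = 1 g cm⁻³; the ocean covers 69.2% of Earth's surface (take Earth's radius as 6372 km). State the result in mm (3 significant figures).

≈ 0.0192 mm

Tesik: 7.39 km³ × (916/1000) = 6.769 km³ of water.
Spread over 3.53×10^14 m² of ocean, Δh = 6.769×10^9 / 3.53×10^14 = 1.92×10^-5 m = 0.0192 mm.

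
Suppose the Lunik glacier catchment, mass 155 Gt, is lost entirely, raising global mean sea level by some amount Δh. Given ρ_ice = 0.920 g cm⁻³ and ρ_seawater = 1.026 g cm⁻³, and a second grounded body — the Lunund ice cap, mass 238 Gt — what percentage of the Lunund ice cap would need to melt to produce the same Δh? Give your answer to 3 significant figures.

Equal sea-level rise means equal mass of meltwater, i.e. equal mass of ice lost.
Ice mass of Lunik: 1.550×10^14 kg; ice mass of Lunund: 2.380×10^14 kg.
Fraction required = 1.550×10^14 / 2.380×10^14 = 0.651 → 65.1 %.

≈ 65.1 %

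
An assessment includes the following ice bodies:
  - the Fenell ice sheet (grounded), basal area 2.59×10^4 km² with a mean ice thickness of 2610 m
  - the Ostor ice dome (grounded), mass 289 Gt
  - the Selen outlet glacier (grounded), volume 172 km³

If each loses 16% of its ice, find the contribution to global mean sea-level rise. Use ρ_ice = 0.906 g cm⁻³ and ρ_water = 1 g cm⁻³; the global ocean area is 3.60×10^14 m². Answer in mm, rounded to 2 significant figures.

≈ 27 mm

Fenell: ice volume = 2.59×10^4 km² × 2610 m = 6.760×10^4 km³; 0.16 × 6.760×10^4 × (906/1000) = 9799 km³ of water.
Ostor: 0.16 × 289 Gt = 4.624×10^13 kg; dividing by ρ_w = 1 g cm⁻³ = 1000 kg m⁻³ gives 4.624×10^10 m³ of water.
Selen: 0.16 × 172 km³ × (906/1000) = 24.93 km³ of water.
Total added water ≈ 9.870×10^12 m³ over 3.60×10^14 m² → Δh = 0.0274 m = 27 mm.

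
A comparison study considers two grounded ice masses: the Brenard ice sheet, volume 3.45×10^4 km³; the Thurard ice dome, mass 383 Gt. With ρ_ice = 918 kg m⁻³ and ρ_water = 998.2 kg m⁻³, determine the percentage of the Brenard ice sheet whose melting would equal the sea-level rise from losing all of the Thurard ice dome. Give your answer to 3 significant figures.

≈ 1.21 %

Equal sea-level rise means equal mass of meltwater, i.e. equal mass of ice lost.
Ice mass of Thurard: 3.830×10^14 kg; ice mass of Brenard: 3.167×10^16 kg.
Fraction required = 3.830×10^14 / 3.167×10^16 = 0.0121 → 1.21 %.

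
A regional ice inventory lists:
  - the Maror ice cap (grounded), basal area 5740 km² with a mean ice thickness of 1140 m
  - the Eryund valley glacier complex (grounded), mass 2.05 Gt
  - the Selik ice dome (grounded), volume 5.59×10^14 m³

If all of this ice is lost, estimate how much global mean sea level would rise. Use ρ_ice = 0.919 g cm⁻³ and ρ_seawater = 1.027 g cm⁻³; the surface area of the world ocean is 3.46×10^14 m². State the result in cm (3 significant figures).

≈ 146 cm

Maror: ice volume = 5740 km² × 1140 m = 6544 km³; 6544 × (919/1027) = 5855 km³ of water.
Eryund: 2.05 Gt = 2.050×10^12 kg; dividing by ρ_w = 1.027 g cm⁻³ = 1027 kg m⁻³ gives 1.996×10^9 m³ of water.
Selik: 5.59×10^14 m³ × (919/1027) = 5.002×10^14 m³ of water.
Total added water ≈ 5.061×10^14 m³ over 3.46×10^14 m² → Δh = 1.46 m = 146 cm.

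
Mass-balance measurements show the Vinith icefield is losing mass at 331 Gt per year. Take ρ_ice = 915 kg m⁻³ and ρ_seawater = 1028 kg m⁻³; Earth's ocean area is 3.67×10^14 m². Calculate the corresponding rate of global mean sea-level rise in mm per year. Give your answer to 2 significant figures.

≈ 0.88 mm/yr

ρ_w = 1028 kg m⁻³. Annual water volume added = 331 Gt / ρ_w = 3.310×10^14 kg / 1028 kg m⁻³ = 3.220×10^11 m³.
Δh per year = 3.220×10^11 / 3.67×10^14 = 8.77×10^-4 m = 0.88 mm.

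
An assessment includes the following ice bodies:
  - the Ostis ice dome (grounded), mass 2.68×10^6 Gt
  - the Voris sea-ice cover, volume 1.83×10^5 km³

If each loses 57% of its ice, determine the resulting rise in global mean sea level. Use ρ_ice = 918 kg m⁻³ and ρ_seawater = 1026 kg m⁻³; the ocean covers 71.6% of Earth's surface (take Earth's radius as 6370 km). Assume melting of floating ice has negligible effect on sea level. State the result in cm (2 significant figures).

Ostis: 0.57 × 2.68×10^6 Gt = 1.528×10^18 kg; dividing by ρ_w = 1026 kg m⁻³ gives 1.489×10^15 m³ of water.
The Voris sea-ice cover is floating and already displaces its own weight of water, so its melt adds essentially nothing to sea level.
Total added water ≈ 1.489×10^15 m³ over 3.65×10^14 m² → Δh = 4.08 m = 410 cm.

≈ 410 cm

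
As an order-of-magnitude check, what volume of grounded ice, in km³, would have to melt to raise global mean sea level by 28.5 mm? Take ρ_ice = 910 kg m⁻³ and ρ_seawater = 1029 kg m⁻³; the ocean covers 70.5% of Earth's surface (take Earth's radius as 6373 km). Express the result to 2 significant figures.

Required water volume = Δh × A = 0.0285 m × 3.60×10^14 m² = 1.025×10^13 m³ = 1.025×10^4 km³.
Ice volume = water volume × ρ_w/ρ_ice = 1.025×10^4 × 1029/910 = 1.2×10^4 km³.

≈ 1.2×10^4 km³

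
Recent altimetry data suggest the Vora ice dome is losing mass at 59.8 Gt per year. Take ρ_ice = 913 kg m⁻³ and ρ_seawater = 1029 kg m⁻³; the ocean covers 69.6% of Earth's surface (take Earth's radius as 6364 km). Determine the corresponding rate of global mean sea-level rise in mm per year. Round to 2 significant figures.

ρ_w = 1029 kg m⁻³. Annual water volume added = 59.8 Gt / ρ_w = 5.980×10^13 kg / 1029 kg m⁻³ = 5.811×10^10 m³.
Δh per year = 5.811×10^10 / 3.54×10^14 = 1.64×10^-4 m = 0.16 mm.

≈ 0.16 mm/yr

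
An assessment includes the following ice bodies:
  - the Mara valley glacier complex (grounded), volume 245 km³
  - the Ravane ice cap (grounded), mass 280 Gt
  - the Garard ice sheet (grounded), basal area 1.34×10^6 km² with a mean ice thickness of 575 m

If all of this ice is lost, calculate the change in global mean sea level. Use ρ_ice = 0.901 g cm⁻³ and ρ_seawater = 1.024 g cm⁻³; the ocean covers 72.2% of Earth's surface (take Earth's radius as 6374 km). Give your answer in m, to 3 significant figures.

≈ 1.84 m

Mara: 245 km³ × (901/1024) = 215.6 km³ of water.
Ravane: 280 Gt = 2.800×10^14 kg; dividing by ρ_w = 1.024 g cm⁻³ = 1024 kg m⁻³ gives 2.734×10^11 m³ of water.
Garard: ice volume = 1.34×10^6 km² × 575 m = 7.705×10^5 km³; 7.705×10^5 × (901/1024) = 6.779×10^5 km³ of water.
Total added water ≈ 6.784×10^14 m³ over 3.69×10^14 m² → Δh = 1.84 m.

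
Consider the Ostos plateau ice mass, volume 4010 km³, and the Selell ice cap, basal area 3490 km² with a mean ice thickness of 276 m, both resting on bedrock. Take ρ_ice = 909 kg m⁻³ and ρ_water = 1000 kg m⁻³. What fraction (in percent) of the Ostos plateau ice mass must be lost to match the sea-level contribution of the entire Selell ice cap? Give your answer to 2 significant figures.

≈ 24 %

Equal sea-level rise means equal mass of meltwater, i.e. equal mass of ice lost.
Ice mass of Selell: 8.756×10^14 kg; ice mass of Ostos: 3.645×10^15 kg.
Fraction required = 8.756×10^14 / 3.645×10^15 = 0.240 → 24 %.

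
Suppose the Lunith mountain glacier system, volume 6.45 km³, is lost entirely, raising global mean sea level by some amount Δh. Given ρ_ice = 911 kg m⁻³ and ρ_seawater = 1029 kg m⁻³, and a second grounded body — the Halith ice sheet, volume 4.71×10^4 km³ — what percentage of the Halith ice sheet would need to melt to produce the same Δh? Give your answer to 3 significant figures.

≈ 0.0137 %

Equal sea-level rise means equal mass of meltwater, i.e. equal mass of ice lost.
Ice mass of Lunith: 5.876×10^12 kg; ice mass of Halith: 4.291×10^16 kg.
Fraction required = 5.876×10^12 / 4.291×10^16 = 1.37×10^-4 → 0.0137 %.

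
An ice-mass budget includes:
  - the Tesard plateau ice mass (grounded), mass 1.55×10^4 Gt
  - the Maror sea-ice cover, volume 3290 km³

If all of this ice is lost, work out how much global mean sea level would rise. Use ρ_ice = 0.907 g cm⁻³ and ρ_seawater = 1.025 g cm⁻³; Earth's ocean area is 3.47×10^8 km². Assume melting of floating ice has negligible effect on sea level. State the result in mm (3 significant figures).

≈ 43.6 mm

Tesard: 1.55×10^4 Gt = 1.550×10^16 kg; dividing by ρ_w = 1.025 g cm⁻³ = 1025 kg m⁻³ gives 1.512×10^13 m³ of water.
The Maror sea-ice cover is floating and already displaces its own weight of water, so its melt adds essentially nothing to sea level.
Total added water ≈ 1.512×10^13 m³ over 3.47×10^14 m² → Δh = 0.0436 m = 43.6 mm.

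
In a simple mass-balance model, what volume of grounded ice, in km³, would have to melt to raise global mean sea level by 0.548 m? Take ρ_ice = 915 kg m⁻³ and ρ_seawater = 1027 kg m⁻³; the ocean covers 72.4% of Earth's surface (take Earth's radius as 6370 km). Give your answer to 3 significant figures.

Required water volume = Δh × A = 0.548 m × 3.69×10^14 m² = 2.023×10^14 m³ = 2.023×10^5 km³.
Ice volume = water volume × ρ_w/ρ_ice = 2.023×10^5 × 1027/915 = 2.27×10^5 km³.

≈ 2.27×10^5 km³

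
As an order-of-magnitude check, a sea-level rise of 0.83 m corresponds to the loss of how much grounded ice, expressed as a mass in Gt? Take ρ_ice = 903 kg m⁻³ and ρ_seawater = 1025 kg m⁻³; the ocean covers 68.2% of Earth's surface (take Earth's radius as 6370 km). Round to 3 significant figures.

≈ 2.96×10^5 Gt

Required water volume = Δh × A = 0.83 m × 3.48×10^14 m² = 2.886×10^14 m³.
ρ_w = 1025 kg m⁻³, so the mass of water = 2.886×10^14 m³ × 1025 kg m⁻³ = 2.959×10^17 kg = 2.96×10^5 Gt (and the same mass of ice, by conservation).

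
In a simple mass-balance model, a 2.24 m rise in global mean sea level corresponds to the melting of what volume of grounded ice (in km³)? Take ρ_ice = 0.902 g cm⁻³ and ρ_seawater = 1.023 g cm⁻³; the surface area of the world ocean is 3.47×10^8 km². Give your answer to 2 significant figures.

Required water volume = Δh × A = 2.24 m × 3.47×10^14 m² = 7.773×10^14 m³ = 7.773×10^5 km³.
Ice volume = water volume × ρ_w/ρ_ice = 7.773×10^5 × 1023/902 = 8.8×10^5 km³.

≈ 8.8×10^5 km³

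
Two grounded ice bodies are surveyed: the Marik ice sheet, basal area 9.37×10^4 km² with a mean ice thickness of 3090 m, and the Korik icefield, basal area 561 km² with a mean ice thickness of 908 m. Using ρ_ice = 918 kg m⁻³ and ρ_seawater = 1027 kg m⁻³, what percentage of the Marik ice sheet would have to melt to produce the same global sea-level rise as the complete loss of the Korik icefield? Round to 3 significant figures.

Equal sea-level rise means equal mass of meltwater, i.e. equal mass of ice lost.
Ice mass of Korik: 4.676×10^14 kg; ice mass of Marik: 2.658×10^17 kg.
Fraction required = 4.676×10^14 / 2.658×10^17 = 1.76×10^-3 → 0.176 %.

≈ 0.176 %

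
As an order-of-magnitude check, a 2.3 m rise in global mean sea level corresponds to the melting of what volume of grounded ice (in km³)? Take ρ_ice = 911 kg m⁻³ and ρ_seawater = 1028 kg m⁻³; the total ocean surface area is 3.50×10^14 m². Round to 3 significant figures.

Required water volume = Δh × A = 2.3 m × 3.50×10^14 m² = 8.050×10^14 m³ = 8.050×10^5 km³.
Ice volume = water volume × ρ_w/ρ_ice = 8.050×10^5 × 1028/911 = 9.08×10^5 km³.

≈ 9.08×10^5 km³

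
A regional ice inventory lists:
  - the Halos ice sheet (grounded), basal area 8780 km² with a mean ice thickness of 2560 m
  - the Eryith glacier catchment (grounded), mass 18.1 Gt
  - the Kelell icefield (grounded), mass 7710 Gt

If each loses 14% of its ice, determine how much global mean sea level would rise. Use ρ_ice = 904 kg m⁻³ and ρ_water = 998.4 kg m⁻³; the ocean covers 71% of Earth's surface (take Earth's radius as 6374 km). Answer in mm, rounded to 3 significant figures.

Halos: ice volume = 8780 km² × 2560 m = 2.248×10^4 km³; 0.14 × 2.248×10^4 × (904/998.4) = 2849 km³ of water.
Eryith: 0.14 × 18.1 Gt = 2.534×10^12 kg; dividing by ρ_w = 998.4 kg m⁻³ gives 2.538×10^9 m³ of water.
Kelell: 0.14 × 7710 Gt = 1.079×10^15 kg; dividing by ρ_w = 998.4 kg m⁻³ gives 1.081×10^12 m³ of water.
Total added water ≈ 3.933×10^12 m³ over 3.62×10^14 m² → Δh = 0.0108 m = 10.8 mm.

≈ 10.8 mm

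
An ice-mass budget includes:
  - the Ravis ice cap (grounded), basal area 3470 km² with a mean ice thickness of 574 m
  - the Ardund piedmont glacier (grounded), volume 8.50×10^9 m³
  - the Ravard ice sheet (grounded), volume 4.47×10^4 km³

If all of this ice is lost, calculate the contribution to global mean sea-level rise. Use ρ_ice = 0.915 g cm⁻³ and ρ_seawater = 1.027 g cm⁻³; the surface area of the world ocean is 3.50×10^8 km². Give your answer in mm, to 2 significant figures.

≈ 120 mm

Ravis: ice volume = 3470 km² × 574 m = 1992 km³; 1992 × (915/1027) = 1775 km³ of water.
Ardund: 8.50×10^9 m³ × (915/1027) = 7.573×10^9 m³ of water.
Ravard: 4.47×10^4 km³ × (915/1027) = 3.983×10^4 km³ of water.
Total added water ≈ 4.161×10^13 m³ over 3.50×10^14 m² → Δh = 0.119 m = 120 mm.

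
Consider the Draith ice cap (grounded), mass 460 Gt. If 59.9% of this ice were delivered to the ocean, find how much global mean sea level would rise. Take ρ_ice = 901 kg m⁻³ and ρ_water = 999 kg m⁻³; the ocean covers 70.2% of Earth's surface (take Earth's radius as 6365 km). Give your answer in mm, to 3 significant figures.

Draith: 0.599 × 460 Gt = 2.755×10^14 kg; dividing by ρ_w = 999 kg m⁻³ gives 2.758×10^11 m³ of water.
Spread over 3.57×10^14 m² of ocean, Δh = 2.758×10^11 / 3.57×10^14 = 7.72×10^-4 m = 0.772 mm.

≈ 0.772 mm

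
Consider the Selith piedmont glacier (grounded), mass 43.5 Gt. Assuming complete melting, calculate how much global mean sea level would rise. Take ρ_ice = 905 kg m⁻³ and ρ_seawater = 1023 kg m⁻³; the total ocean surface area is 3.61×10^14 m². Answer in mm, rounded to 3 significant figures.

Selith: 43.5 Gt = 4.350×10^13 kg; dividing by ρ_w = 1023 kg m⁻³ gives 4.252×10^10 m³ of water.
Spread over 3.61×10^14 m² of ocean, Δh = 4.252×10^10 / 3.61×10^14 = 1.18×10^-4 m = 0.118 mm.

≈ 0.118 mm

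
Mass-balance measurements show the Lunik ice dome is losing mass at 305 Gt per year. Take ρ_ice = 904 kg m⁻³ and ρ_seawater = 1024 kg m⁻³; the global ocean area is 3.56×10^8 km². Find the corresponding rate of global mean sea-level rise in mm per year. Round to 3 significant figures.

≈ 0.837 mm/yr

ρ_w = 1024 kg m⁻³. Annual water volume added = 305 Gt / ρ_w = 3.050×10^14 kg / 1024 kg m⁻³ = 2.979×10^11 m³.
Δh per year = 2.979×10^11 / 3.56×10^14 = 8.37×10^-4 m = 0.837 mm.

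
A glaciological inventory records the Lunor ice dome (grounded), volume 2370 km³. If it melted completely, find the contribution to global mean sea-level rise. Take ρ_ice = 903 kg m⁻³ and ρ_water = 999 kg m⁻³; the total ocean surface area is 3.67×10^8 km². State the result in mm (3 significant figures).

≈ 5.84 mm

Lunor: 2370 km³ × (903/999) = 2142 km³ of water.
Spread over 3.67×10^14 m² of ocean, Δh = 2.142×10^12 / 3.67×10^14 = 5.84×10^-3 m = 5.84 mm.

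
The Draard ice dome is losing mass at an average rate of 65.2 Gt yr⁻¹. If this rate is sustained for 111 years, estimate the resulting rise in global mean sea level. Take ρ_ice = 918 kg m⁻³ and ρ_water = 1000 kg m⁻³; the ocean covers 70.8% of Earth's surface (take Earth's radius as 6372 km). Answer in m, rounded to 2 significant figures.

≈ 0.020 m

Total mass lost = 65.2 Gt/yr × 111 yr = 7237 Gt = 7.237×10^15 kg.
ρ_w = 1000 kg m⁻³, so water volume = 7.237×10^15 / 1000 = 7.237×10^12 m³.
Δh = 7.237×10^12 / 3.61×10^14 = 0.0200 m.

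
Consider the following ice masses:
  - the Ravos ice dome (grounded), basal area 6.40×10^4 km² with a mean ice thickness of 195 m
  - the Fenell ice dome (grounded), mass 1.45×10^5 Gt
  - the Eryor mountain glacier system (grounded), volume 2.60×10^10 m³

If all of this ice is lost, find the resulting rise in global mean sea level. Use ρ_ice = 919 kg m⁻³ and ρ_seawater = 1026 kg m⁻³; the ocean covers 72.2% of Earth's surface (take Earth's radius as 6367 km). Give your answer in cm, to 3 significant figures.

Ravos: ice volume = 6.40×10^4 km² × 195 m = 1.248×10^4 km³; 1.248×10^4 × (919/1026) = 1.118×10^4 km³ of water.
Fenell: 1.45×10^5 Gt = 1.450×10^17 kg; dividing by ρ_w = 1026 kg m⁻³ gives 1.413×10^14 m³ of water.
Eryor: 2.60×10^10 m³ × (919/1026) = 2.329×10^10 m³ of water.
Total added water ≈ 1.525×10^14 m³ over 3.68×10^14 m² → Δh = 0.415 m = 41.5 cm.

≈ 41.5 cm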